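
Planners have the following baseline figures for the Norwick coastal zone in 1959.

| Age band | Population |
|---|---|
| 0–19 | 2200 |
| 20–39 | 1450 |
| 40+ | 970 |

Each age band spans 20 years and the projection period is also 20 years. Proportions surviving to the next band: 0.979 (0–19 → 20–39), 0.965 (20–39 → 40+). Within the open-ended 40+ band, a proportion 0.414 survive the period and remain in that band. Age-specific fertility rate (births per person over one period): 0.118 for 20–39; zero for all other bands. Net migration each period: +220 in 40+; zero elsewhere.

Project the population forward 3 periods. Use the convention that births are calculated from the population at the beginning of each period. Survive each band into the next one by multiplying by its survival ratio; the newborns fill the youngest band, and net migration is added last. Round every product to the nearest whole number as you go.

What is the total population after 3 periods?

(Bands numbered youngest = 1 to oldest = 3.)
Period 1:
Births: 1450 × 0.118 = 171
Band 2: 2200 × 0.979 = 2154
Band 3: 1450 × 0.965 + 970 × 0.414 = 1399 + 402 = 1801
Net migration: Band 3 + 220 → 2021
End of period: [171, 2154, 2021]
Period 2:
Births: 2154 × 0.118 = 254
Band 2: 171 × 0.979 = 167
Band 3: 2154 × 0.965 + 2021 × 0.414 = 2079 + 837 = 2916
Net migration: Band 3 + 220 → 3136
End of period: [254, 167, 3136]
Period 3:
Births: 167 × 0.118 = 20
Band 2: 254 × 0.979 = 249
Band 3: 167 × 0.965 + 3136 × 0.414 = 161 + 1298 = 1459
Net migration: Band 3 + 220 → 1679
End of period: [20, 249, 1679]
Total after period 3: 20 + 249 + 1679 = 1948

1948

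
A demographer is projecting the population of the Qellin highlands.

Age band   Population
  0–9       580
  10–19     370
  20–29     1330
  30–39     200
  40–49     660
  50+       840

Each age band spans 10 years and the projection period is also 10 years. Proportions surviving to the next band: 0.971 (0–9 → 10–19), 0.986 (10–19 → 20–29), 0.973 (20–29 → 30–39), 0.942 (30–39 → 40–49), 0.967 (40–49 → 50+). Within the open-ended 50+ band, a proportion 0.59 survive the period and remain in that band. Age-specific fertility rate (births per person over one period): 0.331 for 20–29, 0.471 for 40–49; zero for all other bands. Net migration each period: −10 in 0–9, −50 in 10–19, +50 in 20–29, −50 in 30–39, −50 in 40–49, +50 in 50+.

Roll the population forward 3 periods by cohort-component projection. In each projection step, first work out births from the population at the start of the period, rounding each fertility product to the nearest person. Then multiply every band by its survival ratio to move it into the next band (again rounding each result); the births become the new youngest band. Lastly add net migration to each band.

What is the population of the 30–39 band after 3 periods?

491

Numbering the groups 1..6 from youngest to oldest:
Period 1.
Births: 1330 × 0.331 = 440  |  660 × 0.471 = 311 → 751
Group 2: 580 × 0.971 = 563
Group 3: 370 × 0.986 = 365
Group 4: 1330 × 0.973 = 1294
Group 5: 200 × 0.942 = 188
Group 6: 660 × 0.967 + 840 × 0.59 = 638 + 496 = 1134
Net migration: Group 1 − 10 → 741; Group 2 − 50 → 513; Group 3 + 50 → 415; Group 4 − 50 → 1244; Group 5 − 50 → 138; Group 6 + 50 → 1184
Population now: 0–9=741, 10–19=513, 20–29=415, 30–39=1244, 40–49=138, 50+=1184
Period 2.
Births: 415 × 0.331 = 137  |  138 × 0.471 = 65 → 202
Group 2: 741 × 0.971 = 720
Group 3: 513 × 0.986 = 506
Group 4: 415 × 0.973 = 404
Group 5: 1244 × 0.942 = 1172
Group 6: 138 × 0.967 + 1184 × 0.59 = 133 + 699 = 832
Net migration: Group 1 − 10 → 192; Group 2 − 50 → 670; Group 3 + 50 → 556; Group 4 − 50 → 354; Group 5 − 50 → 1122; Group 6 + 50 → 882
Population now: 0–9=192, 10–19=670, 20–29=556, 30–39=354, 40–49=1122, 50+=882
Period 3.
Births: 556 × 0.331 = 184  |  1122 × 0.471 = 528 → 712
Group 2: 192 × 0.971 = 186
Group 3: 670 × 0.986 = 661
Group 4: 556 × 0.973 = 541
Group 5: 354 × 0.942 = 333
Group 6: 1122 × 0.967 + 882 × 0.59 = 1085 + 520 = 1605
Net migration: Group 1 − 10 → 702; Group 2 − 50 → 136; Group 3 + 50 → 711; Group 4 − 50 → 491; Group 5 − 50 → 283; Group 6 + 50 → 1655
Population now: 0–9=702, 10–19=136, 20–29=711, 30–39=491, 40–49=283, 50+=1655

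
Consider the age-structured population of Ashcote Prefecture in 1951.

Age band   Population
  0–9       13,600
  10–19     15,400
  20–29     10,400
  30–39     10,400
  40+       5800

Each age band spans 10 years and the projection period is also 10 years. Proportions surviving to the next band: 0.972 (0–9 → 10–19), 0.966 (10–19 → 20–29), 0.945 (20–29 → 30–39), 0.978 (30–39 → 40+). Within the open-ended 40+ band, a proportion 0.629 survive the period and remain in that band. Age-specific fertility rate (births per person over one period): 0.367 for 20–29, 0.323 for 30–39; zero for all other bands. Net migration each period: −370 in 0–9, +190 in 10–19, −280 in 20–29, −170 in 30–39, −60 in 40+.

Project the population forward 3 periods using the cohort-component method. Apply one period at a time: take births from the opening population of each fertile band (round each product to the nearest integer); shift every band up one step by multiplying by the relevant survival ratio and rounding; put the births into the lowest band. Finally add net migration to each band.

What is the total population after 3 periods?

59461

— Period 1 —
Births: 10400 * 0.367 = 3817 ; 10400 * 0.323 = 3359 → 7176
10–19: 13600 * 0.972 = 13219
20–29: 15400 * 0.966 = 14876
30–39: 10400 * 0.945 = 9828
40+: 10400 * 0.978 + 5800 * 0.629 = 10171 + 3648 = 13819
Net migration: 0–9 − 370 → 6806; 10–19 + 190 → 13409; 20–29 − 280 → 14596; 30–39 − 170 → 9658; 40+ − 60 → 13759
Giving 6806 / 13409 / 14596 / 9658 / 13759.
— Period 2 —
Births: 14596 * 0.367 = 5357 ; 9658 * 0.323 = 3120 → 8477
10–19: 6806 * 0.972 = 6615
20–29: 13409 * 0.966 = 12953
30–39: 14596 * 0.945 = 13793
40+: 9658 * 0.978 + 13759 * 0.629 = 9446 + 8654 = 18100
Net migration: 0–9 − 370 → 8107; 10–19 + 190 → 6805; 20–29 − 280 → 12673; 30–39 − 170 → 13623; 40+ − 60 → 18040
Giving 8107 / 6805 / 12673 / 13623 / 18040.
— Period 3 —
Births: 12673 * 0.367 = 4651 ; 13623 * 0.323 = 4400 → 9051
10–19: 8107 * 0.972 = 7880
20–29: 6805 * 0.966 = 6574
30–39: 12673 * 0.945 = 11976
40+: 13623 * 0.978 + 18040 * 0.629 = 13323 + 11347 = 24670
Net migration: 0–9 − 370 → 8681; 10–19 + 190 → 8070; 20–29 − 280 → 6294; 30–39 − 170 → 11806; 40+ − 60 → 24610
Giving 8681 / 8070 / 6294 / 11806 / 24610.
Total after period 3: 8681 + 8070 + 6294 + 11806 + 24610 = 59461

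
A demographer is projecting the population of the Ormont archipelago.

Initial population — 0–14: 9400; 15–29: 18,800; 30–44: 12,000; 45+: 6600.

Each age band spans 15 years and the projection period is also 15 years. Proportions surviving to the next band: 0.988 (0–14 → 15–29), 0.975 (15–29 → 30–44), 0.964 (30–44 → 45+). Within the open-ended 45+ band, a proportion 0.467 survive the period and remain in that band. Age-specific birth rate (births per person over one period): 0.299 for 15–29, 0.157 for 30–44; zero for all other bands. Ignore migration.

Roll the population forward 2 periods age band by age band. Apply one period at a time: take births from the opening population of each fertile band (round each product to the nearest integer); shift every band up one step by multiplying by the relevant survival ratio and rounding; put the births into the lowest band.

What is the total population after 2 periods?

46637

Call the bands 1 to 4, youngest first.
[period 1]
Births: 18800 * 0.299 = 5621 ; 12000 * 0.157 = 1884 → 7505
Band 2: 9400 * 0.988 = 9287
Band 3: 18800 * 0.975 = 18330
Band 4: 12000 * 0.964 + 6600 * 0.467 = 11568 + 3082 = 14650
→ [7505, 9287, 18330, 14650]
[period 2]
Births: 9287 * 0.299 = 2777 ; 18330 * 0.157 = 2878 → 5655
Band 2: 7505 * 0.988 = 7415
Band 3: 9287 * 0.975 = 9055
Band 4: 18330 * 0.964 + 14650 * 0.467 = 17670 + 6842 = 24512
→ [5655, 7415, 9055, 24512]
Total after period 2: 5655 + 7415 + 9055 + 24512 = 46637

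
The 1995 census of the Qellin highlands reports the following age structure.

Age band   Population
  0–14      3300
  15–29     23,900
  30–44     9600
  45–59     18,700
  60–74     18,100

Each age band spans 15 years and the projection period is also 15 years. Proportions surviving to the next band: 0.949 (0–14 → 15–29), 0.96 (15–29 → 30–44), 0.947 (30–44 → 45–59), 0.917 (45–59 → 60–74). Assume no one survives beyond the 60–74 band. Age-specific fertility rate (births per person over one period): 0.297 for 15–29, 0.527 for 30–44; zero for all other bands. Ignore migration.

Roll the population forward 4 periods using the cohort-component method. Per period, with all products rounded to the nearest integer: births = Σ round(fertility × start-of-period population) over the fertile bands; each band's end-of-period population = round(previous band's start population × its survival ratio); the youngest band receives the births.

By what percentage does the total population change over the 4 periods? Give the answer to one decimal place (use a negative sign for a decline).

-46.7

Call the bands 1 to 5, youngest first.
[period 1]
Births: 23900 * 0.297 = 7098, 9600 * 0.527 = 5059 ⇒ total 12157
Band 2: 3300 * 0.949 = 3132
Band 3: 23900 * 0.96 = 22944
Band 4: 9600 * 0.947 = 9091
Band 5: 18700 * 0.917 = 17148
→ [12157, 3132, 22944, 9091, 17148]
[period 2]
Births: 3132 * 0.297 = 930, 22944 * 0.527 = 12091 ⇒ total 13021
Band 2: 12157 * 0.949 = 11537
Band 3: 3132 * 0.96 = 3007
Band 4: 22944 * 0.947 = 21728
Band 5: 9091 * 0.917 = 8336
→ [13021, 11537, 3007, 21728, 8336]
[period 3]
Births: 11537 * 0.297 = 3426, 3007 * 0.527 = 1585 ⇒ total 5011
Band 2: 13021 * 0.949 = 12357
Band 3: 11537 * 0.96 = 11076
Band 4: 3007 * 0.947 = 2848
Band 5: 21728 * 0.917 = 19925
→ [5011, 12357, 11076, 2848, 19925]
[period 4]
Births: 12357 * 0.297 = 3670, 11076 * 0.527 = 5837 ⇒ total 9507
Band 2: 5011 * 0.949 = 4755
Band 3: 12357 * 0.96 = 11863
Band 4: 11076 * 0.947 = 10489
Band 5: 2848 * 0.917 = 2612
→ [9507, 4755, 11863, 10489, 2612]
Total: 73600 → 39226; change = -34374; percentage change = -46.7%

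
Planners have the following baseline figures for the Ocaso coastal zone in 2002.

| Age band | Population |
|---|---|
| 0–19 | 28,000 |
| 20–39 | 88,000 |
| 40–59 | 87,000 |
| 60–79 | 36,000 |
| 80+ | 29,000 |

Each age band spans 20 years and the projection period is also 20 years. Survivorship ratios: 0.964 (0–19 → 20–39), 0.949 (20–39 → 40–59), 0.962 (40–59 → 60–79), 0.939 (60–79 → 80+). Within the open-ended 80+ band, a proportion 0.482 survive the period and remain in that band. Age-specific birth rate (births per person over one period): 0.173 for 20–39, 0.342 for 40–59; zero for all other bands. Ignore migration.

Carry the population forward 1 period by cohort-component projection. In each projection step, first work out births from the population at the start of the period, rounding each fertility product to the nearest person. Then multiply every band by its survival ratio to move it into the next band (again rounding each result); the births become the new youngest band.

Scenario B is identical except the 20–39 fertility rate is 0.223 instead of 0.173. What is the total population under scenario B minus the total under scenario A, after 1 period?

4400

[period 1]
Births: 88000 × 0.173 = 15224, 87000 × 0.342 = 29754 → total 44978
20–39: 28000 × 0.964 = 26992
40–59: 88000 × 0.949 = 83512
60–79: 87000 × 0.962 = 83694
80+: 36000 × 0.939 + 29000 × 0.482 = 33804 + 13978 = 47782
→ [44978, 26992, 83512, 83694, 47782]
Scenario A total after 1 period: 286958
Scenario B projection —
[period 1]
Births: 88000 × 0.223 = 19624, 87000 × 0.342 = 29754 → total 49378
20–39: 28000 × 0.964 = 26992
40–59: 88000 × 0.949 = 83512
60–79: 87000 × 0.962 = 83694
80+: 36000 × 0.939 + 29000 × 0.482 = 33804 + 13978 = 47782
→ [49378, 26992, 83512, 83694, 47782]
Scenario B total after 1 period: 291358
Difference B − A = 291358 − 286958 = 4400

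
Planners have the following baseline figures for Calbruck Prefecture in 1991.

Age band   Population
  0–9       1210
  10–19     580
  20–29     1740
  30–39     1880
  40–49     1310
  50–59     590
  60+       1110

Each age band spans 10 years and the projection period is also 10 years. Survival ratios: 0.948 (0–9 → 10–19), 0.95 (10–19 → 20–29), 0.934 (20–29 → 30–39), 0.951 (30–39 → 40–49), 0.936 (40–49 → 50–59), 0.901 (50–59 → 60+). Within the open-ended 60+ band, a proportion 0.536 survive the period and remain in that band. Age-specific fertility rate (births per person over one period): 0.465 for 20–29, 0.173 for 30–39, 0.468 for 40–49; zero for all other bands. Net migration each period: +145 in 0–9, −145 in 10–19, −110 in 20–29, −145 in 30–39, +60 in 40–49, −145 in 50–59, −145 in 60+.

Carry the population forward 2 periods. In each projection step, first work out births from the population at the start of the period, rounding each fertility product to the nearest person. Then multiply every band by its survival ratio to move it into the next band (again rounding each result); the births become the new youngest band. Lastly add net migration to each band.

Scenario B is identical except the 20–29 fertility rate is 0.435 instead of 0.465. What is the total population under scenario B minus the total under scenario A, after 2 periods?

-63

Call the groups 1 to 7, youngest first.
Period 1.
Births: 1740 * 0.465 = 809 ; 1880 * 0.173 = 325 ; 1310 * 0.468 = 613 ⇒ total 1747
Group 2: 1210 * 0.948 = 1147
Group 3: 580 * 0.95 = 551
Group 4: 1740 * 0.934 = 1625
Group 5: 1880 * 0.951 = 1788
Group 6: 1310 * 0.936 = 1226
Group 7: 590 * 0.901 + 1110 * 0.536 = 532 + 595 = 1127
Net migration: Group 1 + 145 → 1892; Group 2 − 145 → 1002; Group 3 − 110 → 441; Group 4 − 145 → 1480; Group 5 + 60 → 1848; Group 6 − 145 → 1081; Group 7 − 145 → 982
→ [1892, 1002, 441, 1480, 1848, 1081, 982]
Period 2.
Births: 441 * 0.465 = 205 ; 1480 * 0.173 = 256 ; 1848 * 0.468 = 865 ⇒ total 1326
Group 2: 1892 * 0.948 = 1794
Group 3: 1002 * 0.95 = 952
Group 4: 441 * 0.934 = 412
Group 5: 1480 * 0.951 = 1407
Group 6: 1848 * 0.936 = 1730
Group 7: 1081 * 0.901 + 982 * 0.536 = 974 + 526 = 1500
Net migration: Group 1 + 145 → 1471; Group 2 − 145 → 1649; Group 3 − 110 → 842; Group 4 − 145 → 267; Group 5 + 60 → 1467; Group 6 − 145 → 1585; Group 7 − 145 → 1355
→ [1471, 1649, 842, 267, 1467, 1585, 1355]
Scenario A total after 2 periods: 8636
Scenario B projection —
Period 1.
Births: 1740 * 0.435 = 757 ; 1880 * 0.173 = 325 ; 1310 * 0.468 = 613 ⇒ total 1695
Group 2: 1210 * 0.948 = 1147
Group 3: 580 * 0.95 = 551
Group 4: 1740 * 0.934 = 1625
Group 5: 1880 * 0.951 = 1788
Group 6: 1310 * 0.936 = 1226
Group 7: 590 * 0.901 + 1110 * 0.536 = 532 + 595 = 1127
Net migration: Group 1 + 145 → 1840; Group 2 − 145 → 1002; Group 3 − 110 → 441; Group 4 − 145 → 1480; Group 5 + 60 → 1848; Group 6 − 145 → 1081; Group 7 − 145 → 982
→ [1840, 1002, 441, 1480, 1848, 1081, 982]
Period 2.
Births: 441 * 0.435 = 192 ; 1480 * 0.173 = 256 ; 1848 * 0.468 = 865 ⇒ total 1313
Group 2: 1840 * 0.948 = 1744
Group 3: 1002 * 0.95 = 952
Group 4: 441 * 0.934 = 412
Group 5: 1480 * 0.951 = 1407
Group 6: 1848 * 0.936 = 1730
Group 7: 1081 * 0.901 + 982 * 0.536 = 974 + 526 = 1500
Net migration: Group 1 + 145 → 1458; Group 2 − 145 → 1599; Group 3 − 110 → 842; Group 4 − 145 → 267; Group 5 + 60 → 1467; Group 6 − 145 → 1585; Group 7 − 145 → 1355
→ [1458, 1599, 842, 267, 1467, 1585, 1355]
Scenario B total after 2 periods: 8573
Difference B − A = 8573 − 8636 = -63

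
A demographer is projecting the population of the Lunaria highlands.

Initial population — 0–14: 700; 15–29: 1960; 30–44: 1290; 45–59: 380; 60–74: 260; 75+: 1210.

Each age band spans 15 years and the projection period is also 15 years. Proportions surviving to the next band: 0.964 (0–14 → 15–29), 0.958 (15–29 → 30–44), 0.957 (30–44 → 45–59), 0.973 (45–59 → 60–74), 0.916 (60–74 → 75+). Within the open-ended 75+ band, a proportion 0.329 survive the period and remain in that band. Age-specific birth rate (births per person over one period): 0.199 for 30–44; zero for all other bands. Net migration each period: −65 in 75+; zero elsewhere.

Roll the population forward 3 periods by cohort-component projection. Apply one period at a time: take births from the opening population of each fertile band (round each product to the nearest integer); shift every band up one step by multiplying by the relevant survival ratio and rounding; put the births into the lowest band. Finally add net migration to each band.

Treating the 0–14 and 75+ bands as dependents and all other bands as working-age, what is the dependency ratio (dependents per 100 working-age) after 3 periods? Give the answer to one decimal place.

44.4

(Bands numbered youngest = 1 to oldest = 6.)
After projecting period 1:
Births: 1290 * 0.199 = 257
Band 2: 700 * 0.964 = 675
Band 3: 1960 * 0.958 = 1878
Band 4: 1290 * 0.957 = 1235
Band 5: 380 * 0.973 = 370
Band 6: 260 * 0.916 + 1210 * 0.329 = 238 + 398 = 636
Net migration: Band 6 − 65 → 571
→ [257, 675, 1878, 1235, 370, 571]
After projecting period 2:
Births: 1878 * 0.199 = 374
Band 2: 257 * 0.964 = 248
Band 3: 675 * 0.958 = 647
Band 4: 1878 * 0.957 = 1797
Band 5: 1235 * 0.973 = 1202
Band 6: 370 * 0.916 + 571 * 0.329 = 339 + 188 = 527
Net migration: Band 6 − 65 → 462
→ [374, 248, 647, 1797, 1202, 462]
After projecting period 3:
Births: 647 * 0.199 = 129
Band 2: 374 * 0.964 = 361
Band 3: 248 * 0.958 = 238
Band 4: 647 * 0.957 = 619
Band 5: 1797 * 0.973 = 1748
Band 6: 1202 * 0.916 + 462 * 0.329 = 1101 + 152 = 1253
Net migration: Band 6 − 65 → 1188
→ [129, 361, 238, 619, 1748, 1188]
Dependents (band 0–14 + band 75+) = 129 + 1188 = 1317; working-age = 2966; ratio = 1317/2966 × 100 = 44.4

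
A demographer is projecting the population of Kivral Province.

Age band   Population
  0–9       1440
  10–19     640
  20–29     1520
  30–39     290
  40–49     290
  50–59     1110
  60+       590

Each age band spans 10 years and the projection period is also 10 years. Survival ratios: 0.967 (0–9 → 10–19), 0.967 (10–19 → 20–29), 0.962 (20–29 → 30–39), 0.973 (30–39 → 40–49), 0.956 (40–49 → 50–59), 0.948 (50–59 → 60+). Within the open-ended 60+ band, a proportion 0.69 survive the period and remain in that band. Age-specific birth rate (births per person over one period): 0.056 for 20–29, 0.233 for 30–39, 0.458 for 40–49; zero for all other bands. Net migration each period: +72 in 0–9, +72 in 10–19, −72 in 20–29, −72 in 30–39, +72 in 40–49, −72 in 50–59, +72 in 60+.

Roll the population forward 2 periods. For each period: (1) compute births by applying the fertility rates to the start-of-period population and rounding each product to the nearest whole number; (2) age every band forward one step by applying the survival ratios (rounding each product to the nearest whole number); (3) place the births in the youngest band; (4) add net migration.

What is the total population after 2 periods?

Period 1.
Births: 1520 * 0.056 = 85  |  290 * 0.233 = 68  |  290 * 0.458 = 133 → total 286
10–19: 1440 * 0.967 = 1392
20–29: 640 * 0.967 = 619
30–39: 1520 * 0.962 = 1462
40–49: 290 * 0.973 = 282
50–59: 290 * 0.956 = 277
60+: 1110 * 0.948 + 590 * 0.69 = 1052 + 407 = 1459
Net migration: 0–9 + 72 → 358; 10–19 + 72 → 1464; 20–29 − 72 → 547; 30–39 − 72 → 1390; 40–49 + 72 → 354; 50–59 − 72 → 205; 60+ + 72 → 1531
Population now: 0–9=358, 10–19=1464, 20–29=547, 30–39=1390, 40–49=354, 50–59=205, 60+=1531
Period 2.
Births: 547 * 0.056 = 31  |  1390 * 0.233 = 324  |  354 * 0.458 = 162 → total 517
10–19: 358 * 0.967 = 346
20–29: 1464 * 0.967 = 1416
30–39: 547 * 0.962 = 526
40–49: 1390 * 0.973 = 1352
50–59: 354 * 0.956 = 338
60+: 205 * 0.948 + 1531 * 0.69 = 194 + 1056 = 1250
Net migration: 0–9 + 72 → 589; 10–19 + 72 → 418; 20–29 − 72 → 1344; 30–39 − 72 → 454; 40–49 + 72 → 1424; 50–59 − 72 → 266; 60+ + 72 → 1322
Population now: 0–9=589, 10–19=418, 20–29=1344, 30–39=454, 40–49=1424, 50–59=266, 60+=1322
Total after period 2: 589 + 418 + 1344 + 454 + 1424 + 266 + 1322 = 5817

5817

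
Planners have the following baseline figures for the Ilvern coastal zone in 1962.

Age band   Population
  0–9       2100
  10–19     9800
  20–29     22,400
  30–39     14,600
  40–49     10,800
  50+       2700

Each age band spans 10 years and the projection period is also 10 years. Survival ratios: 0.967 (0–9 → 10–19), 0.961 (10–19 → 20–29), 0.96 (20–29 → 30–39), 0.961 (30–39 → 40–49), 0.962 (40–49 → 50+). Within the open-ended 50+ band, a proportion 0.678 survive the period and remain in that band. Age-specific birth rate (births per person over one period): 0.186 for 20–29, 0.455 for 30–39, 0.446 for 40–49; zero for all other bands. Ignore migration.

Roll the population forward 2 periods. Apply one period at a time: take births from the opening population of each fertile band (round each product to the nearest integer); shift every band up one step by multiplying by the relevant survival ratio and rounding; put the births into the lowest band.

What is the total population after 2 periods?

(Bands numbered youngest = 1 to oldest = 6.)
Period 1.
Births: 22400 × 0.186 = 4166  |  14600 × 0.455 = 6643  |  10800 × 0.446 = 4817 → total 15626
Band 2: 2100 × 0.967 = 2031
Band 3: 9800 × 0.961 = 9418
Band 4: 22400 × 0.96 = 21504
Band 5: 14600 × 0.961 = 14031
Band 6: 10800 × 0.962 + 2700 × 0.678 = 10390 + 1831 = 12221
End of period: [15626, 2031, 9418, 21504, 14031, 12221]
Period 2.
Births: 9418 × 0.186 = 1752  |  21504 × 0.455 = 9784  |  14031 × 0.446 = 6258 → total 17794
Band 2: 15626 × 0.967 = 15110
Band 3: 2031 × 0.961 = 1952
Band 4: 9418 × 0.96 = 9041
Band 5: 21504 × 0.961 = 20665
Band 6: 14031 × 0.962 + 12221 × 0.678 = 13498 + 8286 = 21784
End of period: [17794, 15110, 1952, 9041, 20665, 21784]
Total after period 2: 17794 + 15110 + 1952 + 9041 + 20665 + 21784 = 86346

86346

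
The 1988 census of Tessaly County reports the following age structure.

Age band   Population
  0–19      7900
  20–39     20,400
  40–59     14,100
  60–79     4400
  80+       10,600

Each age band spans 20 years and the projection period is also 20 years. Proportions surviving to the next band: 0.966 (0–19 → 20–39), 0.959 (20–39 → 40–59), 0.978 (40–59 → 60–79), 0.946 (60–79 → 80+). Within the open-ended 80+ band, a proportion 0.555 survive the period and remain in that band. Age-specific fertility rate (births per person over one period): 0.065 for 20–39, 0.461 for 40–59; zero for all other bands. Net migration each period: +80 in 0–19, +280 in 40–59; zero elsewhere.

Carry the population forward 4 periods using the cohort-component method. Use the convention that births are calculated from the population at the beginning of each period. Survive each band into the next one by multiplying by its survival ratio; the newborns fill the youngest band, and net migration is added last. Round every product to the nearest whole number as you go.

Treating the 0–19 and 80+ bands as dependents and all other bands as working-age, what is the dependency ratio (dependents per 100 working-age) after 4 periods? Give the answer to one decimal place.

Period 1:
Births: 20400 * 0.065 = 1326  |  14100 * 0.461 = 6500 — total 7826
20–39: 7900 * 0.966 = 7631
40–59: 20400 * 0.959 = 19564
60–79: 14100 * 0.978 = 13790
80+: 4400 * 0.946 + 10600 * 0.555 = 4162 + 5883 = 10045
Net migration: 0–19 + 80 → 7906; 40–59 + 280 → 19844
End of period: [7906, 7631, 19844, 13790, 10045]
Period 2:
Births: 7631 * 0.065 = 496  |  19844 * 0.461 = 9148 — total 9644
20–39: 7906 * 0.966 = 7637
40–59: 7631 * 0.959 = 7318
60–79: 19844 * 0.978 = 19407
80+: 13790 * 0.946 + 10045 * 0.555 = 13045 + 5575 = 18620
Net migration: 0–19 + 80 → 9724; 40–59 + 280 → 7598
End of period: [9724, 7637, 7598, 19407, 18620]
Period 3:
Births: 7637 * 0.065 = 496  |  7598 * 0.461 = 3503 — total 3999
20–39: 9724 * 0.966 = 9393
40–59: 7637 * 0.959 = 7324
60–79: 7598 * 0.978 = 7431
80+: 19407 * 0.946 + 18620 * 0.555 = 18359 + 10334 = 28693
Net migration: 0–19 + 80 → 4079; 40–59 + 280 → 7604
End of period: [4079, 9393, 7604, 7431, 28693]
Period 4:
Births: 9393 * 0.065 = 611  |  7604 * 0.461 = 3505 — total 4116
20–39: 4079 * 0.966 = 3940
40–59: 9393 * 0.959 = 9008
60–79: 7604 * 0.978 = 7437
80+: 7431 * 0.946 + 28693 * 0.555 = 7030 + 15925 = 22955
Net migration: 0–19 + 80 → 4196; 40–59 + 280 → 9288
End of period: [4196, 3940, 9288, 7437, 22955]
Dependents (band 0–19 + band 80+) = 4196 + 22955 = 27151; working-age = 20665; ratio = 27151/20665 × 100 = 131.4

131.4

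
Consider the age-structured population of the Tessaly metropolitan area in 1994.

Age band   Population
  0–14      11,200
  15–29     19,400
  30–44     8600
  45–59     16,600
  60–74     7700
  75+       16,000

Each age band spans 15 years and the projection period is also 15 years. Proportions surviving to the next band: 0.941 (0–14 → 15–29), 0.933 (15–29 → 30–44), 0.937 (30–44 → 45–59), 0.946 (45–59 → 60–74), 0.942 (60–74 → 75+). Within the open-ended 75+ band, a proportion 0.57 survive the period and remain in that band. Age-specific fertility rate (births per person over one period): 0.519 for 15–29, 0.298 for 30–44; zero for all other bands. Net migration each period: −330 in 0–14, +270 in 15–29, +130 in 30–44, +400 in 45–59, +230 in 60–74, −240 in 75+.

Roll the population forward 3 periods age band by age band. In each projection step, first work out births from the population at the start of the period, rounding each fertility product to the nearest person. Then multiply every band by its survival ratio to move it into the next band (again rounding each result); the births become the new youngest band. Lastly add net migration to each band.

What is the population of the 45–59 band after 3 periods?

[period 1]
Births: 19400 * 0.519 = 10069, 8600 * 0.298 = 2563 → 12632
15–29: 11200 * 0.941 = 10539
30–44: 19400 * 0.933 = 18100
45–59: 8600 * 0.937 = 8058
60–74: 16600 * 0.946 = 15704
75+: 7700 * 0.942 + 16000 * 0.57 = 7253 + 9120 = 16373
Net migration: 0–14 − 330 → 12302; 15–29 + 270 → 10809; 30–44 + 130 → 18230; 45–59 + 400 → 8458; 60–74 + 230 → 15934; 75+ − 240 → 16133
Giving 12302 / 10809 / 18230 / 8458 / 15934 / 16133.
[period 2]
Births: 10809 * 0.519 = 5610, 18230 * 0.298 = 5433 → 11043
15–29: 12302 * 0.941 = 11576
30–44: 10809 * 0.933 = 10085
45–59: 18230 * 0.937 = 17082
60–74: 8458 * 0.946 = 8001
75+: 15934 * 0.942 + 16133 * 0.57 = 15010 + 9196 = 24206
Net migration: 0–14 − 330 → 10713; 15–29 + 270 → 11846; 30–44 + 130 → 10215; 45–59 + 400 → 17482; 60–74 + 230 → 8231; 75+ − 240 → 23966
Giving 10713 / 11846 / 10215 / 17482 / 8231 / 23966.
[period 3]
Births: 11846 * 0.519 = 6148, 10215 * 0.298 = 3044 → 9192
15–29: 10713 * 0.941 = 10081
30–44: 11846 * 0.933 = 11052
45–59: 10215 * 0.937 = 9571
60–74: 17482 * 0.946 = 16538
75+: 8231 * 0.942 + 23966 * 0.57 = 7754 + 13661 = 21415
Net migration: 0–14 − 330 → 8862; 15–29 + 270 → 10351; 30–44 + 130 → 11182; 45–59 + 400 → 9971; 60–74 + 230 → 16768; 75+ − 240 → 21175
Giving 8862 / 10351 / 11182 / 9971 / 16768 / 21175.

9971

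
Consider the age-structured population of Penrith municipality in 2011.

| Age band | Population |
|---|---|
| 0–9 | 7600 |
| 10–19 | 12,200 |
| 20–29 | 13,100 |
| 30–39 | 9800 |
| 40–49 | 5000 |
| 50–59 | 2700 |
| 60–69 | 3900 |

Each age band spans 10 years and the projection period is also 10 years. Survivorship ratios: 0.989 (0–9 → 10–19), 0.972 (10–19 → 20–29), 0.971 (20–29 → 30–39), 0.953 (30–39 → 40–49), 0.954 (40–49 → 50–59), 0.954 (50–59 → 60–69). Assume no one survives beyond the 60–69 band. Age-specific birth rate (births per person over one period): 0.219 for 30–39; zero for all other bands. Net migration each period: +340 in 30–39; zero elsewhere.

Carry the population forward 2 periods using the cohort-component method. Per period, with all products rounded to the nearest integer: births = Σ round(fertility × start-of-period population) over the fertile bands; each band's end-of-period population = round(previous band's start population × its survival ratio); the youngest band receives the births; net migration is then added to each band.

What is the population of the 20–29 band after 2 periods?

7306

Let band 1 be 0–9 through band 7 = 60–69.
Period 1:
Births: 9800 × 0.219 = 2146
Band 2: 7600 × 0.989 = 7516
Band 3: 12200 × 0.972 = 11858
Band 4: 13100 × 0.971 = 12720
Band 5: 9800 × 0.953 = 9339
Band 6: 5000 × 0.954 = 4770
Band 7: 2700 × 0.954 = 2576
Net migration: Band 4 + 340 → 13060
Giving 2146 / 7516 / 11858 / 13060 / 9339 / 4770 / 2576.
Period 2:
Births: 13060 × 0.219 = 2860
Band 2: 2146 × 0.989 = 2122
Band 3: 7516 × 0.972 = 7306
Band 4: 11858 × 0.971 = 11514
Band 5: 13060 × 0.953 = 12446
Band 6: 9339 × 0.954 = 8909
Band 7: 4770 × 0.954 = 4551
Net migration: Band 4 + 340 → 11854
Giving 2860 / 2122 / 7306 / 11854 / 12446 / 8909 / 4551.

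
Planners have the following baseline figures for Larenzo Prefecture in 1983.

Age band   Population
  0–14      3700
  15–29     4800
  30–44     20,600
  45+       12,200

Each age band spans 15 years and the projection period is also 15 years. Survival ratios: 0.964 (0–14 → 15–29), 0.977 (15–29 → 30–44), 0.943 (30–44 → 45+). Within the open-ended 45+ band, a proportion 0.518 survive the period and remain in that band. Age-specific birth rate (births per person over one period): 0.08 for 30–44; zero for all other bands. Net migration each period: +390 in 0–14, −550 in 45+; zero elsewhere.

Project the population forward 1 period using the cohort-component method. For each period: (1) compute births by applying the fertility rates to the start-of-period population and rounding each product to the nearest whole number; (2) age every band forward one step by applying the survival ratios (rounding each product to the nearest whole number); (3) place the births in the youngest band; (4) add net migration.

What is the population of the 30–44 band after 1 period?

Period 1.
Births: 20600 * 0.08 = 1648
15–29: 3700 * 0.964 = 3567
30–44: 4800 * 0.977 = 4690
45+: 20600 * 0.943 + 12200 * 0.518 = 19426 + 6320 = 25746
Net migration: 0–14 + 390 → 2038; 45+ − 550 → 25196
End of period: [2038, 3567, 4690, 25196]

4690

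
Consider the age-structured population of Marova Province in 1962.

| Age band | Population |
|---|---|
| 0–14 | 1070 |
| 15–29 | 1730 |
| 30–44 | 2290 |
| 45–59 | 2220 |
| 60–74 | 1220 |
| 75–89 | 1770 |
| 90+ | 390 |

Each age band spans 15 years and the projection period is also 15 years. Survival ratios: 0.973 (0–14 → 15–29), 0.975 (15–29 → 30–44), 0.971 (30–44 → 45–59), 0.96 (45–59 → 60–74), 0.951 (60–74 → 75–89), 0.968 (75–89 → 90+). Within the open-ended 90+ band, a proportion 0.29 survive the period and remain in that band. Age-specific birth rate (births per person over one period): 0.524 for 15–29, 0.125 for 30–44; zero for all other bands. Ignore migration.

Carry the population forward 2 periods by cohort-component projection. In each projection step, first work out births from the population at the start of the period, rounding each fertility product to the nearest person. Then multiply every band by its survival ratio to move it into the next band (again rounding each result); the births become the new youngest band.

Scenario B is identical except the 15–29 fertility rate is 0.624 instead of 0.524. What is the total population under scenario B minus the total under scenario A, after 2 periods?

273

(Groups numbered youngest = 1 to oldest = 7.)
[period 1]
Births: 1730 * 0.524 = 907  |  2290 * 0.125 = 286 ⇒ total 1193
Group 2: 1070 * 0.973 = 1041
Group 3: 1730 * 0.975 = 1687
Group 4: 2290 * 0.971 = 2224
Group 5: 2220 * 0.96 = 2131
Group 6: 1220 * 0.951 = 1160
Group 7: 1770 * 0.968 + 390 * 0.29 = 1713 + 113 = 1826
Giving 1193 / 1041 / 1687 / 2224 / 2131 / 1160 / 1826.
[period 2]
Births: 1041 * 0.524 = 545  |  1687 * 0.125 = 211 ⇒ total 756
Group 2: 1193 * 0.973 = 1161
Group 3: 1041 * 0.975 = 1015
Group 4: 1687 * 0.971 = 1638
Group 5: 2224 * 0.96 = 2135
Group 6: 2131 * 0.951 = 2027
Group 7: 1160 * 0.968 + 1826 * 0.29 = 1123 + 530 = 1653
Giving 756 / 1161 / 1015 / 1638 / 2135 / 2027 / 1653.
Scenario A total after 2 periods: 10385
Scenario B projection —
[period 1]
Births: 1730 * 0.624 = 1080  |  2290 * 0.125 = 286 ⇒ total 1366
Group 2: 1070 * 0.973 = 1041
Group 3: 1730 * 0.975 = 1687
Group 4: 2290 * 0.971 = 2224
Group 5: 2220 * 0.96 = 2131
Group 6: 1220 * 0.951 = 1160
Group 7: 1770 * 0.968 + 390 * 0.29 = 1713 + 113 = 1826
Giving 1366 / 1041 / 1687 / 2224 / 2131 / 1160 / 1826.
[period 2]
Births: 1041 * 0.624 = 650  |  1687 * 0.125 = 211 ⇒ total 861
Group 2: 1366 * 0.973 = 1329
Group 3: 1041 * 0.975 = 1015
Group 4: 1687 * 0.971 = 1638
Group 5: 2224 * 0.96 = 2135
Group 6: 2131 * 0.951 = 2027
Group 7: 1160 * 0.968 + 1826 * 0.29 = 1123 + 530 = 1653
Giving 861 / 1329 / 1015 / 1638 / 2135 / 2027 / 1653.
Scenario B total after 2 periods: 10658
Difference B − A = 10658 − 10385 = 273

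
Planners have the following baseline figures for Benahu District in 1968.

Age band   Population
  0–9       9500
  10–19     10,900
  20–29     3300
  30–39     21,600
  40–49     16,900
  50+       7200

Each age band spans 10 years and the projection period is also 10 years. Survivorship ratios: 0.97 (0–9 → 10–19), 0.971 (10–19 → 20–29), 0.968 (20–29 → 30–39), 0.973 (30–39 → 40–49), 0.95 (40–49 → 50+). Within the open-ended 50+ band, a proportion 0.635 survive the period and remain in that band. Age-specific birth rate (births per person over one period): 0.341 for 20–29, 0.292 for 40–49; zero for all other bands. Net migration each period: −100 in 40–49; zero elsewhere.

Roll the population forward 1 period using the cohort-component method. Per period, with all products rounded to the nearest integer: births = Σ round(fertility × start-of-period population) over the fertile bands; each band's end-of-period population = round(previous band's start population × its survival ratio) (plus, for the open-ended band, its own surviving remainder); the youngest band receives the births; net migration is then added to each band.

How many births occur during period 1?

(Groups numbered youngest = 1 to oldest = 6.)
Period 1.
Births: 3300 × 0.341 = 1125, 16900 × 0.292 = 4935 → 6060
Group 2: 9500 × 0.97 = 9215
Group 3: 10900 × 0.971 = 10584
Group 4: 3300 × 0.968 = 3194
Group 5: 21600 × 0.973 = 21017
Group 6: 16900 × 0.95 + 7200 × 0.635 = 16055 + 4572 = 20627
Net migration: Group 5 − 100 → 20917
End of period: [6060, 9215, 10584, 3194, 20917, 20627]

6060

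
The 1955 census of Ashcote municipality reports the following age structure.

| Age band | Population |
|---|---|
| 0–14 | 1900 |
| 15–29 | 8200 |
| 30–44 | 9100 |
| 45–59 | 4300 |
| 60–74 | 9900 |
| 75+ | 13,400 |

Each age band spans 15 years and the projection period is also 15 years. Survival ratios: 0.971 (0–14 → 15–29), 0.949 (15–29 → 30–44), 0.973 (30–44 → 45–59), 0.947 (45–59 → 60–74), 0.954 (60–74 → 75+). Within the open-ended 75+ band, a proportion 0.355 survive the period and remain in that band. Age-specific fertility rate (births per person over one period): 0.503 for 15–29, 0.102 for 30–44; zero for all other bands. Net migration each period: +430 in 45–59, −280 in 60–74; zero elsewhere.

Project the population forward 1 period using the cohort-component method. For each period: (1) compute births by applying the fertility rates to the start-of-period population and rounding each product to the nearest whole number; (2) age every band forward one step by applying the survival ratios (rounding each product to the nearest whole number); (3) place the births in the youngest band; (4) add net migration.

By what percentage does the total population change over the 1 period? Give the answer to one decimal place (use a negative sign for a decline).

-10.3

— Period 1 —
Births: 8200 * 0.503 = 4125  |  9100 * 0.102 = 928 → total 5053
15–29: 1900 * 0.971 = 1845
30–44: 8200 * 0.949 = 7782
45–59: 9100 * 0.973 = 8854
60–74: 4300 * 0.947 = 4072
75+: 9900 * 0.954 + 13400 * 0.355 = 9445 + 4757 = 14202
Net migration: 45–59 + 430 → 9284; 60–74 − 280 → 3792
→ [5053, 1845, 7782, 9284, 3792, 14202]
Total: 46800 → 41958; change = -4842; percentage change = -10.3%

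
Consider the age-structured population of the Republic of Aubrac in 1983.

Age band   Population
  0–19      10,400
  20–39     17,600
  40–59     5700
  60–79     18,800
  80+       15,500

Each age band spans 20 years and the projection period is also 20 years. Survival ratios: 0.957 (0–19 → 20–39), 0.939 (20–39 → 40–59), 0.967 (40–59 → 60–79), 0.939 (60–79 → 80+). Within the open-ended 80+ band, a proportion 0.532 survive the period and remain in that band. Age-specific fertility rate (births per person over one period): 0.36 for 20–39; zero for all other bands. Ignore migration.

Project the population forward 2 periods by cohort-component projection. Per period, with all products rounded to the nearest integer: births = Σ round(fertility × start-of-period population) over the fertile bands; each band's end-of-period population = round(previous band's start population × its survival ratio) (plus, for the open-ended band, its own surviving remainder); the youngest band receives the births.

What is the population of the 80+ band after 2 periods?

After projecting period 1:
Births: 17600 × 0.36 = 6336
20–39: 10400 × 0.957 = 9953
40–59: 17600 × 0.939 = 16526
60–79: 5700 × 0.967 = 5512
80+: 18800 × 0.939 + 15500 × 0.532 = 17653 + 8246 = 25899
Population now: 0–19=6336, 20–39=9953, 40–59=16526, 60–79=5512, 80+=25899
After projecting period 2:
Births: 9953 × 0.36 = 3583
20–39: 6336 × 0.957 = 6064
40–59: 9953 × 0.939 = 9346
60–79: 16526 × 0.967 = 15981
80+: 5512 × 0.939 + 25899 × 0.532 = 5176 + 13778 = 18954
Population now: 0–19=3583, 20–39=6064, 40–59=9346, 60–79=15981, 80+=18954

18954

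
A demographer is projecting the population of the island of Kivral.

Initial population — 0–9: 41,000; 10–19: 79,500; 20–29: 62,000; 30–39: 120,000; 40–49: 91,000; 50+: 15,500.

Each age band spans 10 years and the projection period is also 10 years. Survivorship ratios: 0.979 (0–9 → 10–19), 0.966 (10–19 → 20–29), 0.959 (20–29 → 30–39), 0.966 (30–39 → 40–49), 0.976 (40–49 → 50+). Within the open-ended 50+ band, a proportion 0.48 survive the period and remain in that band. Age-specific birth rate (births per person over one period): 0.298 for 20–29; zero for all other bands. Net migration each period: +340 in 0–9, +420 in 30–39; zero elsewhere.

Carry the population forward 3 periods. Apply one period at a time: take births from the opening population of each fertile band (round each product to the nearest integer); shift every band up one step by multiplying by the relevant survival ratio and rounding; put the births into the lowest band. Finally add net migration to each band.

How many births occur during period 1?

— Period 1 —
Births: 62000 × 0.298 = 18476
10–19: 41000 × 0.979 = 40139
20–29: 79500 × 0.966 = 76797
30–39: 62000 × 0.959 = 59458
40–49: 120000 × 0.966 = 115920
50+: 91000 × 0.976 + 15500 × 0.48 = 88816 + 7440 = 96256
Net migration: 0–9 + 340 → 18816; 30–39 + 420 → 59878
→ [18816, 40139, 76797, 59878, 115920, 96256]

18476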